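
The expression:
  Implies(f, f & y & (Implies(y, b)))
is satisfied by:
  {y: True, b: True, f: False}
  {y: True, b: False, f: False}
  {b: True, y: False, f: False}
  {y: False, b: False, f: False}
  {f: True, y: True, b: True}


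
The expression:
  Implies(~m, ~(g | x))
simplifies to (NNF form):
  m | (~g & ~x)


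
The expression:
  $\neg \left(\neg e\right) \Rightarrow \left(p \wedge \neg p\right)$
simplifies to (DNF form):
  $\neg e$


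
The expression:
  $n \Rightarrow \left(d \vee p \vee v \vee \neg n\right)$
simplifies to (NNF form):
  $d \vee p \vee v \vee \neg n$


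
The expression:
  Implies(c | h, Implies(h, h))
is always true.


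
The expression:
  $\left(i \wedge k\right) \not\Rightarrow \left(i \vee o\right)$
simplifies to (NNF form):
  $\text{False}$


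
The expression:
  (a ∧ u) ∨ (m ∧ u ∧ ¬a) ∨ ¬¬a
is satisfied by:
  {a: True, u: True, m: True}
  {a: True, u: True, m: False}
  {a: True, m: True, u: False}
  {a: True, m: False, u: False}
  {u: True, m: True, a: False}


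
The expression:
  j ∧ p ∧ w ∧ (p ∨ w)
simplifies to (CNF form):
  j ∧ p ∧ w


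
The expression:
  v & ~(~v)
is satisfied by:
  {v: True}


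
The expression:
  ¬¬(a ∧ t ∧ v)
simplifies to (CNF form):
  a ∧ t ∧ v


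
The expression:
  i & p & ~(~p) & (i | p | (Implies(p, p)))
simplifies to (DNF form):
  i & p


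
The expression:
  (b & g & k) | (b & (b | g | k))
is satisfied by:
  {b: True}


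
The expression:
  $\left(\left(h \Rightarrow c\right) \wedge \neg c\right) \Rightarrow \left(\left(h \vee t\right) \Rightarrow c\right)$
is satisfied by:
  {c: True, h: True, t: False}
  {c: True, h: False, t: False}
  {h: True, c: False, t: False}
  {c: False, h: False, t: False}
  {c: True, t: True, h: True}
  {c: True, t: True, h: False}
  {t: True, h: True, c: False}


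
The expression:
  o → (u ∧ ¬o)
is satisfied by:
  {o: False}


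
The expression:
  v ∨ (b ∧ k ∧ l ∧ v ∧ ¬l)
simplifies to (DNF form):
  v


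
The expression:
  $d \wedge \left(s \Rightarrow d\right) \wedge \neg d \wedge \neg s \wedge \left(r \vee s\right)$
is never true.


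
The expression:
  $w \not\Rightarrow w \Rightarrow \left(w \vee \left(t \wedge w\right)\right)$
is always true.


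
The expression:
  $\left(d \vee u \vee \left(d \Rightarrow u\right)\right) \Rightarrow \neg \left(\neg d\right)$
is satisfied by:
  {d: True}


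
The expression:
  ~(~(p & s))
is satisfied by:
  {p: True, s: True}


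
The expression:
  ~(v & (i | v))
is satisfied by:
  {v: False}


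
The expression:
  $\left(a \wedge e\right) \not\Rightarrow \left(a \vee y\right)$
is never true.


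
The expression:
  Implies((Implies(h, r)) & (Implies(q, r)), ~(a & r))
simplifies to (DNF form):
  ~a | ~r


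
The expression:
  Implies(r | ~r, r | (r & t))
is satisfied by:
  {r: True}


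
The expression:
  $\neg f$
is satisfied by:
  {f: False}


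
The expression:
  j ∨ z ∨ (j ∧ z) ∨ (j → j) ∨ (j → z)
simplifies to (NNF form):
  True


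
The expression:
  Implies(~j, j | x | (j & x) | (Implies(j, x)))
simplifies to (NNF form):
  True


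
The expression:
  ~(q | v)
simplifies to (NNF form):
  ~q & ~v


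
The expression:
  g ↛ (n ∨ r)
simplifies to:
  g ∧ ¬n ∧ ¬r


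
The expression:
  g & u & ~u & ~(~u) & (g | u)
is never true.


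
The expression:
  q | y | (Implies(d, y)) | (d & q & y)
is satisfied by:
  {y: True, q: True, d: False}
  {y: True, q: False, d: False}
  {q: True, y: False, d: False}
  {y: False, q: False, d: False}
  {y: True, d: True, q: True}
  {y: True, d: True, q: False}
  {d: True, q: True, y: False}


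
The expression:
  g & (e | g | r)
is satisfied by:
  {g: True}


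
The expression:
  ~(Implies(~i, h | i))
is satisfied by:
  {i: False, h: False}


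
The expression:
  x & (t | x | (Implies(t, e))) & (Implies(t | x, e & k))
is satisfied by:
  {e: True, x: True, k: True}


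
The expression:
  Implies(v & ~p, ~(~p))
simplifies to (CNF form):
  p | ~v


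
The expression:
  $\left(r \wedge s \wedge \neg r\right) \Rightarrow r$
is always true.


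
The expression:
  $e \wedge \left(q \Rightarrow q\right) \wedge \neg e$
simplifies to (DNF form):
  $\text{False}$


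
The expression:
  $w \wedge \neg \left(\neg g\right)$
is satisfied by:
  {w: True, g: True}


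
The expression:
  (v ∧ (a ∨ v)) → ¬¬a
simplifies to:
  a ∨ ¬v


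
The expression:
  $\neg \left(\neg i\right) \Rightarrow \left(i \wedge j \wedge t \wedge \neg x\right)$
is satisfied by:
  {t: True, j: True, x: False, i: False}
  {t: True, x: False, j: False, i: False}
  {j: True, t: False, x: False, i: False}
  {t: False, x: False, j: False, i: False}
  {t: True, x: True, j: True, i: False}
  {t: True, x: True, j: False, i: False}
  {x: True, j: True, t: False, i: False}
  {x: True, t: False, j: False, i: False}
  {i: True, t: True, j: True, x: False}


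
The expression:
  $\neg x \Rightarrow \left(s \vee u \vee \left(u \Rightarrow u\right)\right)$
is always true.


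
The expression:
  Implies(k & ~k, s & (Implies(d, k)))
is always true.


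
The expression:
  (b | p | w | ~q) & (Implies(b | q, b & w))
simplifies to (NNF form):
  (b & w) | (~b & ~q)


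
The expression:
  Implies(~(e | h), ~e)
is always true.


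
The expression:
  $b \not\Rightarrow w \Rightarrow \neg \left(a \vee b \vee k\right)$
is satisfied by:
  {w: True, b: False}
  {b: False, w: False}
  {b: True, w: True}


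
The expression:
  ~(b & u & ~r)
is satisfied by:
  {r: True, u: False, b: False}
  {u: False, b: False, r: False}
  {r: True, b: True, u: False}
  {b: True, u: False, r: False}
  {r: True, u: True, b: False}
  {u: True, r: False, b: False}
  {r: True, b: True, u: True}


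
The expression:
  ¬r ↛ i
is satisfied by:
  {i: True, r: False}
  {r: False, i: False}
  {r: True, i: True}


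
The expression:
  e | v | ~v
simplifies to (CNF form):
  True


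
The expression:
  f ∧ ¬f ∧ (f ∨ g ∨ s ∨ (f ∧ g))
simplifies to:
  False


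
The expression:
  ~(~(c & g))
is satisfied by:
  {c: True, g: True}


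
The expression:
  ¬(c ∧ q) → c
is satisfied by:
  {c: True}


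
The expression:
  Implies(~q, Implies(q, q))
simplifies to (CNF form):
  True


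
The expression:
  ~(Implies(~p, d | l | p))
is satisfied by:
  {d: False, p: False, l: False}


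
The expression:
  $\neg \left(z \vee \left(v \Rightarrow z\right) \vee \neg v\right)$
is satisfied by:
  {v: True, z: False}


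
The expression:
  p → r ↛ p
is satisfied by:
  {p: False}


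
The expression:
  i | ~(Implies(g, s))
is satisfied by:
  {i: True, g: True, s: False}
  {i: True, s: False, g: False}
  {i: True, g: True, s: True}
  {i: True, s: True, g: False}
  {g: True, s: False, i: False}


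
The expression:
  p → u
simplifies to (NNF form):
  u ∨ ¬p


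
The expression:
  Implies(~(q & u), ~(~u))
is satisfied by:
  {u: True}


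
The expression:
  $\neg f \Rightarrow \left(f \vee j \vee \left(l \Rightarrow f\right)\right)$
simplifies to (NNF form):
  $f \vee j \vee \neg l$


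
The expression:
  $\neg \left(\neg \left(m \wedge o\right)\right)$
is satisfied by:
  {m: True, o: True}


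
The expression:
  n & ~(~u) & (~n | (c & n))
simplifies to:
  c & n & u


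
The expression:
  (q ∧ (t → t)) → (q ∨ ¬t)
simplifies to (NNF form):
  True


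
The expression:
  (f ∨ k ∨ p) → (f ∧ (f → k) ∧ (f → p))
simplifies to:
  (f ∨ ¬p) ∧ (k ∨ ¬f) ∧ (p ∨ ¬k)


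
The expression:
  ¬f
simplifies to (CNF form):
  ¬f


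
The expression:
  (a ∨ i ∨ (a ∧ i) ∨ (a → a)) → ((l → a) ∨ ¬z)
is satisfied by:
  {a: True, l: False, z: False}
  {l: False, z: False, a: False}
  {a: True, z: True, l: False}
  {z: True, l: False, a: False}
  {a: True, l: True, z: False}
  {l: True, a: False, z: False}
  {a: True, z: True, l: True}


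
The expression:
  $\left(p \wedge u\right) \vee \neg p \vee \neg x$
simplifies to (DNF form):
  $u \vee \neg p \vee \neg x$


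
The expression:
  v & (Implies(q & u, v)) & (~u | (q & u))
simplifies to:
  v & (q | ~u)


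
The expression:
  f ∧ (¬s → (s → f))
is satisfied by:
  {f: True}


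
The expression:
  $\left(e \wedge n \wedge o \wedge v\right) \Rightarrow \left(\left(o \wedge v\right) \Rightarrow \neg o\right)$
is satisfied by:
  {v: False, o: False, n: False, e: False}
  {e: True, v: False, o: False, n: False}
  {n: True, v: False, o: False, e: False}
  {e: True, n: True, v: False, o: False}
  {o: True, e: False, v: False, n: False}
  {e: True, o: True, v: False, n: False}
  {n: True, o: True, e: False, v: False}
  {e: True, n: True, o: True, v: False}
  {v: True, n: False, o: False, e: False}
  {e: True, v: True, n: False, o: False}
  {n: True, v: True, e: False, o: False}
  {e: True, n: True, v: True, o: False}
  {o: True, v: True, n: False, e: False}
  {e: True, o: True, v: True, n: False}
  {n: True, o: True, v: True, e: False}


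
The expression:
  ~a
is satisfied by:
  {a: False}


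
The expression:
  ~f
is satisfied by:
  {f: False}


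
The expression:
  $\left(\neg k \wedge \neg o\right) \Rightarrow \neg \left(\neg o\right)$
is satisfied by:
  {k: True, o: True}
  {k: True, o: False}
  {o: True, k: False}


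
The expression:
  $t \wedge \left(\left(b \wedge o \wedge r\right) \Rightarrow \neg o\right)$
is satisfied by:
  {t: True, o: False, b: False, r: False}
  {t: True, r: True, o: False, b: False}
  {t: True, b: True, o: False, r: False}
  {t: True, r: True, b: True, o: False}
  {t: True, o: True, b: False, r: False}
  {t: True, r: True, o: True, b: False}
  {t: True, b: True, o: True, r: False}


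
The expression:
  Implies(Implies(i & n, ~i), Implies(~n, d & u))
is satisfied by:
  {n: True, u: True, d: True}
  {n: True, u: True, d: False}
  {n: True, d: True, u: False}
  {n: True, d: False, u: False}
  {u: True, d: True, n: False}


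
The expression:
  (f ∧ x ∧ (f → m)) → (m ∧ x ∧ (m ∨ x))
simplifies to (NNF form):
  True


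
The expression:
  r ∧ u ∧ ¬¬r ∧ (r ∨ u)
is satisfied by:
  {r: True, u: True}


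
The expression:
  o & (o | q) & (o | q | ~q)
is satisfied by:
  {o: True}


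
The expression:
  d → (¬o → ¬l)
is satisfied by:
  {o: True, l: False, d: False}
  {l: False, d: False, o: False}
  {d: True, o: True, l: False}
  {d: True, l: False, o: False}
  {o: True, l: True, d: False}
  {l: True, o: False, d: False}
  {d: True, l: True, o: True}


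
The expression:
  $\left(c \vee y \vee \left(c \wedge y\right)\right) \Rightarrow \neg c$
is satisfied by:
  {c: False}


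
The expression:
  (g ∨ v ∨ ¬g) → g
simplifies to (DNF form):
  g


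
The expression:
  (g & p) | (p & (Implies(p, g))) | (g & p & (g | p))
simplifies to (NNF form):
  g & p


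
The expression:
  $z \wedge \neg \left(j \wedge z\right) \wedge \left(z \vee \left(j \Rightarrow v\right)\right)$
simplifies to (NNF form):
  $z \wedge \neg j$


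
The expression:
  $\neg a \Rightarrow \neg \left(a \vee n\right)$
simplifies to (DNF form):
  $a \vee \neg n$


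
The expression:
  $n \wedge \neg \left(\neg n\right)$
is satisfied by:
  {n: True}


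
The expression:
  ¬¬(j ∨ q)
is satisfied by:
  {q: True, j: True}
  {q: True, j: False}
  {j: True, q: False}


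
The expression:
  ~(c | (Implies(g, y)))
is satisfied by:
  {g: True, y: False, c: False}


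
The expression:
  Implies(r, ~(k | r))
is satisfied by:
  {r: False}


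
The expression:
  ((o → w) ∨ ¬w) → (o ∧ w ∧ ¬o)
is never true.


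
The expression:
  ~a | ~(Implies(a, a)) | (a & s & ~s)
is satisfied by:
  {a: False}


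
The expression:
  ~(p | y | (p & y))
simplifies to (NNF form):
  ~p & ~y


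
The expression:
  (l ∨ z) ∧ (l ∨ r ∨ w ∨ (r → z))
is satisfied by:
  {z: True, l: True}
  {z: True, l: False}
  {l: True, z: False}


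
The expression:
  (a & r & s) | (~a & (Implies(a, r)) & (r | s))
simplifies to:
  (r & s) | (r & ~a) | (s & ~a)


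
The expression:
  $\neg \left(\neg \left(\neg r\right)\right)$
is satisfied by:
  {r: False}


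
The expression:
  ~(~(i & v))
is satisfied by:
  {i: True, v: True}


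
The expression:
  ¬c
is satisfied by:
  {c: False}


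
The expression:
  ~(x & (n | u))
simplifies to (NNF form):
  ~x | (~n & ~u)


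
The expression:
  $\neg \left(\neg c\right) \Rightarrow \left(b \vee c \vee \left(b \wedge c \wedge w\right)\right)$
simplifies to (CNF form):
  $\text{True}$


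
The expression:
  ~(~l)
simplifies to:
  l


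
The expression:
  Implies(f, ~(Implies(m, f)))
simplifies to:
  ~f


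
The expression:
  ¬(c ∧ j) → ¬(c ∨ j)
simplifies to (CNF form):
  (c ∨ ¬c) ∧ (c ∨ ¬j) ∧ (j ∨ ¬c) ∧ (j ∨ ¬j)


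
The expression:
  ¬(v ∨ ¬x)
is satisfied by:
  {x: True, v: False}


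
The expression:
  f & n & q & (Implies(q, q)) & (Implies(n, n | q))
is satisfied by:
  {f: True, q: True, n: True}


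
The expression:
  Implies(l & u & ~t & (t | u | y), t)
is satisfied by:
  {t: True, l: False, u: False}
  {l: False, u: False, t: False}
  {t: True, u: True, l: False}
  {u: True, l: False, t: False}
  {t: True, l: True, u: False}
  {l: True, t: False, u: False}
  {t: True, u: True, l: True}


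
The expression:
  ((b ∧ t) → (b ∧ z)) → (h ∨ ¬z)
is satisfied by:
  {h: True, z: False}
  {z: False, h: False}
  {z: True, h: True}


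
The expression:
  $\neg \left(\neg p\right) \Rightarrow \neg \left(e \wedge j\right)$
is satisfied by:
  {p: False, e: False, j: False}
  {j: True, p: False, e: False}
  {e: True, p: False, j: False}
  {j: True, e: True, p: False}
  {p: True, j: False, e: False}
  {j: True, p: True, e: False}
  {e: True, p: True, j: False}


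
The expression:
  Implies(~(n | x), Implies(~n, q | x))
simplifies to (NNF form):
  n | q | x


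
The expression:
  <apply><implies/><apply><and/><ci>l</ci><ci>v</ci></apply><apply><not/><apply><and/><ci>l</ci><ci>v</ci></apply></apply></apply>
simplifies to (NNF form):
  <apply><or/><apply><not/><ci>l</ci></apply><apply><not/><ci>v</ci></apply></apply>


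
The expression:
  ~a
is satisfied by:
  {a: False}


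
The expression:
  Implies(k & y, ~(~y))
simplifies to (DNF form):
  True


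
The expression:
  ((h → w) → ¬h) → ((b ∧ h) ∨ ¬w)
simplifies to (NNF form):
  h ∨ ¬w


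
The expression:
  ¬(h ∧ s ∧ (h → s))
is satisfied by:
  {s: False, h: False}
  {h: True, s: False}
  {s: True, h: False}


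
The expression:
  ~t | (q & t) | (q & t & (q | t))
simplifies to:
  q | ~t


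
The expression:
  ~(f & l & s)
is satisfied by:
  {l: False, s: False, f: False}
  {f: True, l: False, s: False}
  {s: True, l: False, f: False}
  {f: True, s: True, l: False}
  {l: True, f: False, s: False}
  {f: True, l: True, s: False}
  {s: True, l: True, f: False}


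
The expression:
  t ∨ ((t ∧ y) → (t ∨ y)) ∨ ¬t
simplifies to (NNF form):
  True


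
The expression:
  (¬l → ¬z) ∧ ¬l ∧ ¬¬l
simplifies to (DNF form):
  False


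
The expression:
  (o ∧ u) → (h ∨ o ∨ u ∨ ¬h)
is always true.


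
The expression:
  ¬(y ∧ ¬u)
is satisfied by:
  {u: True, y: False}
  {y: False, u: False}
  {y: True, u: True}


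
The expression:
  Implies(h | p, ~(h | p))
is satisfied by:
  {p: False, h: False}


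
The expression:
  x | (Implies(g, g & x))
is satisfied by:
  {x: True, g: False}
  {g: False, x: False}
  {g: True, x: True}


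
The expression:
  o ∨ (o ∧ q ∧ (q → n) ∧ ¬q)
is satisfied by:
  {o: True}


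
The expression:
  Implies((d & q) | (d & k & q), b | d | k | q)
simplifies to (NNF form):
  True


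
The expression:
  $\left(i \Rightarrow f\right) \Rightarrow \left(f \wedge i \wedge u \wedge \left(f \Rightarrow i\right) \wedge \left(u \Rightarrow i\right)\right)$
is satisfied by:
  {i: True, u: True, f: False}
  {i: True, u: False, f: False}
  {i: True, f: True, u: True}


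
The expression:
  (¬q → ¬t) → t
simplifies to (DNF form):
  t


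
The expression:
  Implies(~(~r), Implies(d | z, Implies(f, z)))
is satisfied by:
  {z: True, d: False, r: False, f: False}
  {z: False, d: False, r: False, f: False}
  {f: True, z: True, d: False, r: False}
  {f: True, z: False, d: False, r: False}
  {r: True, z: True, d: False, f: False}
  {r: True, z: False, d: False, f: False}
  {f: True, r: True, z: True, d: False}
  {f: True, r: True, z: False, d: False}
  {d: True, z: True, f: False, r: False}
  {d: True, z: False, f: False, r: False}
  {f: True, d: True, z: True, r: False}
  {f: True, d: True, z: False, r: False}
  {r: True, d: True, z: True, f: False}
  {r: True, d: True, z: False, f: False}
  {r: True, d: True, f: True, z: True}


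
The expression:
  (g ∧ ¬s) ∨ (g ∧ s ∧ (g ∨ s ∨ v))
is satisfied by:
  {g: True}


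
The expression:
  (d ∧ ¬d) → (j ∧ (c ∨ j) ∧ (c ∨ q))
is always true.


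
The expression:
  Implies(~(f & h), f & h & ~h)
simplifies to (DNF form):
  f & h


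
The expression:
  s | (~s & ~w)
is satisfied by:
  {s: True, w: False}
  {w: False, s: False}
  {w: True, s: True}


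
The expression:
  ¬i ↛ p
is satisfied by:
  {p: True, i: False}
  {i: False, p: False}
  {i: True, p: True}


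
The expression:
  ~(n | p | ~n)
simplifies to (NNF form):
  False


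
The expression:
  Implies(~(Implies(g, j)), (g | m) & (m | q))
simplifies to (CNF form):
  j | m | q | ~g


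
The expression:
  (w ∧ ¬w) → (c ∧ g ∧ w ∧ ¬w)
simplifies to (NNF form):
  True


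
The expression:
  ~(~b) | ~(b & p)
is always true.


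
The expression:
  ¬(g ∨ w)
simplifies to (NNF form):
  ¬g ∧ ¬w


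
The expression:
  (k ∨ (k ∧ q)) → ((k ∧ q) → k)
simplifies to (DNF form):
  True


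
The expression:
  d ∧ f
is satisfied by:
  {d: True, f: True}


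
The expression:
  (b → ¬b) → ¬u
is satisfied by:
  {b: True, u: False}
  {u: False, b: False}
  {u: True, b: True}


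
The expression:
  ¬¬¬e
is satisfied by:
  {e: False}


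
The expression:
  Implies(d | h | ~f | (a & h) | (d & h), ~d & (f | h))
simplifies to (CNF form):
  ~d & (f | h)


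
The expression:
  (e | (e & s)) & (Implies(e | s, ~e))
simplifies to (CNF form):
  False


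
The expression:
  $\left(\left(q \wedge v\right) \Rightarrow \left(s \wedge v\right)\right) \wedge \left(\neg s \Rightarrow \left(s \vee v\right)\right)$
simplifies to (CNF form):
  $\left(s \vee v\right) \wedge \left(s \vee \neg q\right)$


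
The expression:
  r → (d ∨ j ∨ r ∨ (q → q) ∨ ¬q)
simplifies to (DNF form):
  True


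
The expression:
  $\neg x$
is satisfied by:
  {x: False}


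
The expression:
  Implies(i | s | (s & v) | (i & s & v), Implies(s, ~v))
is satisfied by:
  {s: False, v: False}
  {v: True, s: False}
  {s: True, v: False}


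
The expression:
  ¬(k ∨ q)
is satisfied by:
  {q: False, k: False}


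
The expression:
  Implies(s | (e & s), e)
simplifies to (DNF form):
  e | ~s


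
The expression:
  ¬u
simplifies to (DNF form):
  ¬u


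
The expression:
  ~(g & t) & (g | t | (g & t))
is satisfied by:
  {g: True, t: False}
  {t: True, g: False}


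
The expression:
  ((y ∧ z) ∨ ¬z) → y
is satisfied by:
  {y: True, z: True}
  {y: True, z: False}
  {z: True, y: False}


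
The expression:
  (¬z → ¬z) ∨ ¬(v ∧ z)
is always true.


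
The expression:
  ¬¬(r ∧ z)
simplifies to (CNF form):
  r ∧ z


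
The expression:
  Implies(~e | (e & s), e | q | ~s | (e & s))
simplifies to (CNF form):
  e | q | ~s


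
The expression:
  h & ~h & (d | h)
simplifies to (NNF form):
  False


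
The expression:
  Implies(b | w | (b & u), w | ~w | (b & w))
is always true.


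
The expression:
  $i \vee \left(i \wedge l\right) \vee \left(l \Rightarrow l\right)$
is always true.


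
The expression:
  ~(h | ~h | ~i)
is never true.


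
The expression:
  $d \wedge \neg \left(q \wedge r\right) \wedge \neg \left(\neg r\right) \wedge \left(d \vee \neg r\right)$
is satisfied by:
  {r: True, d: True, q: False}


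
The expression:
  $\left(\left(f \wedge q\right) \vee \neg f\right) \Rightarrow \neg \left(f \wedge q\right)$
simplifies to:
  $\neg f \vee \neg q$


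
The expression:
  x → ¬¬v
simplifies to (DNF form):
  v ∨ ¬x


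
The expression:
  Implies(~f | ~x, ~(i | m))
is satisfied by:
  {x: True, f: True, i: False, m: False}
  {x: True, f: False, i: False, m: False}
  {f: True, x: False, i: False, m: False}
  {x: False, f: False, i: False, m: False}
  {x: True, m: True, f: True, i: False}
  {x: True, i: True, f: True, m: False}
  {x: True, m: True, i: True, f: True}


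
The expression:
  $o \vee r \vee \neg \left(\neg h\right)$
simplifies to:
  $h \vee o \vee r$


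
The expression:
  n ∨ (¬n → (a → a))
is always true.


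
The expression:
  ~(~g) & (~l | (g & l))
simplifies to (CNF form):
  g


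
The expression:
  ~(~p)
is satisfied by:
  {p: True}


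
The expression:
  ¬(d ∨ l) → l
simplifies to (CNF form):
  d ∨ l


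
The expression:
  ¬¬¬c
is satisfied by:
  {c: False}


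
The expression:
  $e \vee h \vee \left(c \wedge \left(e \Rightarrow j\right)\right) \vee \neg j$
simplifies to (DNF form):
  $c \vee e \vee h \vee \neg j$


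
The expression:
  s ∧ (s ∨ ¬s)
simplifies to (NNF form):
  s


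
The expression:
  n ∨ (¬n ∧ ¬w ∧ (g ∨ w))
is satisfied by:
  {n: True, g: True, w: False}
  {n: True, g: False, w: False}
  {n: True, w: True, g: True}
  {n: True, w: True, g: False}
  {g: True, w: False, n: False}


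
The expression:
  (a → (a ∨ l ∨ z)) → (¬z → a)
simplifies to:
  a ∨ z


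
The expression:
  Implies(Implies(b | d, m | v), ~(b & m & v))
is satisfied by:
  {m: False, b: False, v: False}
  {v: True, m: False, b: False}
  {b: True, m: False, v: False}
  {v: True, b: True, m: False}
  {m: True, v: False, b: False}
  {v: True, m: True, b: False}
  {b: True, m: True, v: False}


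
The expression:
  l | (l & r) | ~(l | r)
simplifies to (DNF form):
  l | ~r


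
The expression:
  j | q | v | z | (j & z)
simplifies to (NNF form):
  j | q | v | z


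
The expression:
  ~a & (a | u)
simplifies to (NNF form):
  u & ~a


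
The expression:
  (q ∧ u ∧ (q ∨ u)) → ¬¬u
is always true.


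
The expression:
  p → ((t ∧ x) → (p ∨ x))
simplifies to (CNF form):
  True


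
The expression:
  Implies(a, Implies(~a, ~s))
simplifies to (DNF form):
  True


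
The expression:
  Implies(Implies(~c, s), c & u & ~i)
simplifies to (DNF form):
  (c & ~c) | (~c & ~s) | (c & u & ~c) | (c & u & ~i) | (c & ~c & ~i) | (u & ~c & ~s) | (u & ~i & ~s) | (~c & ~i & ~s)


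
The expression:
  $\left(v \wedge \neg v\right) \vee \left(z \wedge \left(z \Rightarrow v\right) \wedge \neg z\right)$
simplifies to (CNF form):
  $\text{False}$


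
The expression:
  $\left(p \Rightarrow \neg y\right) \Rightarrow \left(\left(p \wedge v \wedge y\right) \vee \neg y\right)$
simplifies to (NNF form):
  $p \vee \neg y$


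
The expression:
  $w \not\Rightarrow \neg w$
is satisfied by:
  {w: True}


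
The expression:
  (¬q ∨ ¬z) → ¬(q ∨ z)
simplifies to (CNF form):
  (q ∨ ¬q) ∧ (q ∨ ¬z) ∧ (z ∨ ¬q) ∧ (z ∨ ¬z)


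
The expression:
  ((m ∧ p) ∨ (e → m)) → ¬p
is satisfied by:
  {e: True, p: False, m: False}
  {e: False, p: False, m: False}
  {m: True, e: True, p: False}
  {m: True, e: False, p: False}
  {p: True, e: True, m: False}


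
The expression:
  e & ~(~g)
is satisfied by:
  {e: True, g: True}


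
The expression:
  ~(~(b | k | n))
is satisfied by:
  {n: True, b: True, k: True}
  {n: True, b: True, k: False}
  {n: True, k: True, b: False}
  {n: True, k: False, b: False}
  {b: True, k: True, n: False}
  {b: True, k: False, n: False}
  {k: True, b: False, n: False}


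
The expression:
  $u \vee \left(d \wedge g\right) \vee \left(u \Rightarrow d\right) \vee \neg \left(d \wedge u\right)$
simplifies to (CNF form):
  $\text{True}$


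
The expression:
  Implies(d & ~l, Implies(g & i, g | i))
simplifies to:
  True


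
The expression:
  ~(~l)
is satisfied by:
  {l: True}


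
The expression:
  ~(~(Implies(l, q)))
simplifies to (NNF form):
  q | ~l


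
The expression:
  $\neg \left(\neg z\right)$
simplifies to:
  $z$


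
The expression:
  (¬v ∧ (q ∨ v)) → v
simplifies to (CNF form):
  v ∨ ¬q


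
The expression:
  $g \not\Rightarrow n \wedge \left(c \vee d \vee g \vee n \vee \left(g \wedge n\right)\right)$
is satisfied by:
  {g: True, n: False}


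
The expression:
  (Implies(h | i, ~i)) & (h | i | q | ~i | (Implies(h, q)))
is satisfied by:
  {i: False}


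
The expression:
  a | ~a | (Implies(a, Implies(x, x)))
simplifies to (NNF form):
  True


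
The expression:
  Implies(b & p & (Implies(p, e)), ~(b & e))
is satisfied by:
  {p: False, e: False, b: False}
  {b: True, p: False, e: False}
  {e: True, p: False, b: False}
  {b: True, e: True, p: False}
  {p: True, b: False, e: False}
  {b: True, p: True, e: False}
  {e: True, p: True, b: False}


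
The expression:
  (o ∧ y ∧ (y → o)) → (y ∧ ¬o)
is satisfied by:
  {o: False, y: False}
  {y: True, o: False}
  {o: True, y: False}


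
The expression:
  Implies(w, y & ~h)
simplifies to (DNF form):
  ~w | (y & ~h)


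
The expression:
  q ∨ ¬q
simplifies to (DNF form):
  True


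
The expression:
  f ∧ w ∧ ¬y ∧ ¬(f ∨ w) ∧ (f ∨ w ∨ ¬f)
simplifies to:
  False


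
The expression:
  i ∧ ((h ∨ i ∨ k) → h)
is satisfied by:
  {h: True, i: True}


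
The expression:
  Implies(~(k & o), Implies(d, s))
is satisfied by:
  {k: True, s: True, o: True, d: False}
  {k: True, s: True, o: False, d: False}
  {s: True, o: True, k: False, d: False}
  {s: True, k: False, o: False, d: False}
  {k: True, o: True, s: False, d: False}
  {k: True, o: False, s: False, d: False}
  {o: True, k: False, s: False, d: False}
  {o: False, k: False, s: False, d: False}
  {d: True, k: True, s: True, o: True}
  {d: True, k: True, s: True, o: False}
  {d: True, s: True, o: True, k: False}
  {d: True, s: True, o: False, k: False}
  {d: True, k: True, o: True, s: False}


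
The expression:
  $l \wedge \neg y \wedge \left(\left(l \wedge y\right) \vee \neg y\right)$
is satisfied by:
  {l: True, y: False}


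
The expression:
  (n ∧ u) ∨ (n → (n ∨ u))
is always true.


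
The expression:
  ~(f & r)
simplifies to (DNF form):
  ~f | ~r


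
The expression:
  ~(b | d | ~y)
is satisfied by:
  {y: True, d: False, b: False}


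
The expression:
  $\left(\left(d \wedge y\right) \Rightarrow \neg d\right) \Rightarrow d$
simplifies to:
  $d$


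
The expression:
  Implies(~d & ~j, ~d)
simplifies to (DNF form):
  True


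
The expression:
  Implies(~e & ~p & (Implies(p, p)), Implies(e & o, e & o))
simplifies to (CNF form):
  True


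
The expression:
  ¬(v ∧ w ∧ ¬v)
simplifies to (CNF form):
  True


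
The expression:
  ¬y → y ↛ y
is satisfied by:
  {y: True}


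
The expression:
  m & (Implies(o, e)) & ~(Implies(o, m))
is never true.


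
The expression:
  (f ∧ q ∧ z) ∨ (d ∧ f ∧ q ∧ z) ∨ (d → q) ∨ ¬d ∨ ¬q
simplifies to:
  True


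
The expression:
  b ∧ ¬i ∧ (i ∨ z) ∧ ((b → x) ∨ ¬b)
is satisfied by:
  {z: True, b: True, x: True, i: False}


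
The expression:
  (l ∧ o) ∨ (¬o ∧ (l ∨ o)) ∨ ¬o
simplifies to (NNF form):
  l ∨ ¬o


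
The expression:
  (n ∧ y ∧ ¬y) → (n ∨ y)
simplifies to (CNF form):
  True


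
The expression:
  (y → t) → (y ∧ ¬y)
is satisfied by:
  {y: True, t: False}


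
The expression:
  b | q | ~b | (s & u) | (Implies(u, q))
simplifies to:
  True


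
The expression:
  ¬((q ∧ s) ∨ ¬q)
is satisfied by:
  {q: True, s: False}


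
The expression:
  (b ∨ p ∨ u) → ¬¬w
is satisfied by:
  {w: True, p: False, u: False, b: False}
  {b: True, w: True, p: False, u: False}
  {w: True, u: True, p: False, b: False}
  {b: True, w: True, u: True, p: False}
  {w: True, p: True, u: False, b: False}
  {w: True, b: True, p: True, u: False}
  {w: True, u: True, p: True, b: False}
  {b: True, w: True, u: True, p: True}
  {b: False, p: False, u: False, w: False}


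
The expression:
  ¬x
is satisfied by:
  {x: False}


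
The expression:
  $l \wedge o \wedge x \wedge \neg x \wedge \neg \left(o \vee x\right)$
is never true.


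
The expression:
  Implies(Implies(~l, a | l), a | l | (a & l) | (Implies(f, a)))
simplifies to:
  True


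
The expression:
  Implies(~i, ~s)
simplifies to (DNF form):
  i | ~s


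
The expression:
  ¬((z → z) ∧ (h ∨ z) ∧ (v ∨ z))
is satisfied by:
  {z: False, h: False, v: False}
  {v: True, z: False, h: False}
  {h: True, z: False, v: False}


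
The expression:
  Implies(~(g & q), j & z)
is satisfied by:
  {g: True, j: True, z: True, q: True}
  {g: True, j: True, z: True, q: False}
  {g: True, j: True, q: True, z: False}
  {g: True, z: True, q: True, j: False}
  {g: True, z: False, q: True, j: False}
  {j: True, z: True, q: True, g: False}
  {j: True, z: True, q: False, g: False}


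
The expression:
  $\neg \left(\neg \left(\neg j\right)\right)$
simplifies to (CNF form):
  $\neg j$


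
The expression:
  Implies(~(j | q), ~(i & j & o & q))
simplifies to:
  True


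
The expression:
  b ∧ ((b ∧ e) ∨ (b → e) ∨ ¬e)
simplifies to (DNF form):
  b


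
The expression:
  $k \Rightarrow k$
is always true.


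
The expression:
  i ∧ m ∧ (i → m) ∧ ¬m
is never true.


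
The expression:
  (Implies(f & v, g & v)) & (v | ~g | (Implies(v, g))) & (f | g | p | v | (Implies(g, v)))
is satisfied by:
  {g: True, v: False, f: False}
  {v: False, f: False, g: False}
  {f: True, g: True, v: False}
  {f: True, v: False, g: False}
  {g: True, v: True, f: False}
  {v: True, g: False, f: False}
  {f: True, v: True, g: True}


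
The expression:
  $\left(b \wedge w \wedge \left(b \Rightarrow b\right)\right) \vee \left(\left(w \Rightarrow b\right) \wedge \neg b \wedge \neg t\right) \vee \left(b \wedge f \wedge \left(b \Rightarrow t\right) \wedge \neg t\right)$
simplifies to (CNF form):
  $\left(b \vee \neg t\right) \wedge \left(b \vee \neg w\right) \wedge \left(w \vee \neg b\right)$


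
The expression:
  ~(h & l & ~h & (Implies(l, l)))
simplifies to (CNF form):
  True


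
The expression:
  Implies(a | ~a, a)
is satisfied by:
  {a: True}


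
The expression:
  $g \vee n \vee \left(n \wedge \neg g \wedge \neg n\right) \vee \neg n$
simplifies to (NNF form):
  $\text{True}$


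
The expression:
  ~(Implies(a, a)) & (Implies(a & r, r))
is never true.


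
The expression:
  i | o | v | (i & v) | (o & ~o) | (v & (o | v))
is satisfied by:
  {i: True, o: True, v: True}
  {i: True, o: True, v: False}
  {i: True, v: True, o: False}
  {i: True, v: False, o: False}
  {o: True, v: True, i: False}
  {o: True, v: False, i: False}
  {v: True, o: False, i: False}


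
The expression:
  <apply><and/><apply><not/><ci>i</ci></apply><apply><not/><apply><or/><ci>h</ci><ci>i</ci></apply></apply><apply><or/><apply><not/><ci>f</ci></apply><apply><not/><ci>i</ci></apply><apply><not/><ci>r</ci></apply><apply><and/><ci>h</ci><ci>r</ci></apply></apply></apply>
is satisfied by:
  {i: False, h: False}


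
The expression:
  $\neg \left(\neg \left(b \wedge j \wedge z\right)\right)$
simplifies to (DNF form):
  $b \wedge j \wedge z$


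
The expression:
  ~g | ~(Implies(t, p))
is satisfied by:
  {t: True, g: False, p: False}
  {t: False, g: False, p: False}
  {p: True, t: True, g: False}
  {p: True, t: False, g: False}
  {g: True, t: True, p: False}


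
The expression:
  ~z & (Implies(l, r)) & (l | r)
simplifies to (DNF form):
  r & ~z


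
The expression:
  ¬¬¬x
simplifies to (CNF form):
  ¬x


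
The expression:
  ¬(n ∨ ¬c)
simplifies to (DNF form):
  c ∧ ¬n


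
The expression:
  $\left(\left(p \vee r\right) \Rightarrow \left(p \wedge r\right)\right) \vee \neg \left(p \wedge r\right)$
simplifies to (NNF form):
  $\text{True}$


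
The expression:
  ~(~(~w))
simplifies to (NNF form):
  ~w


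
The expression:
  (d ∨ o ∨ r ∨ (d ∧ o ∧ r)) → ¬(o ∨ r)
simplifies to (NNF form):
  ¬o ∧ ¬r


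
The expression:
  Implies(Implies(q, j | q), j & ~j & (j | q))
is never true.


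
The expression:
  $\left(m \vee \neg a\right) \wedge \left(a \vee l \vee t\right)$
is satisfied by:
  {l: True, t: True, m: True, a: False}
  {l: True, t: True, m: False, a: False}
  {l: True, m: True, t: False, a: False}
  {l: True, m: False, t: False, a: False}
  {t: True, m: True, l: False, a: False}
  {t: True, m: False, l: False, a: False}
  {a: True, l: True, t: True, m: True}
  {a: True, l: True, m: True, t: False}
  {a: True, t: True, m: True, l: False}
  {a: True, m: True, t: False, l: False}


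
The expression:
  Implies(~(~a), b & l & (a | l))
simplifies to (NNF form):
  ~a | (b & l)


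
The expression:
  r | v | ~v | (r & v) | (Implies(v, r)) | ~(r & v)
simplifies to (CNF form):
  True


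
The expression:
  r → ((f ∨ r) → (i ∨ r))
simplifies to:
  True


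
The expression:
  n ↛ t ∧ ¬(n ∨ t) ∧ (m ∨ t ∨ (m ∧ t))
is never true.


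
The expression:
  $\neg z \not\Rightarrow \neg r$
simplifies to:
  $r \wedge \neg z$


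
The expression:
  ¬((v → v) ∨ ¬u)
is never true.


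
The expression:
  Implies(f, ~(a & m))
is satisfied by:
  {m: False, a: False, f: False}
  {f: True, m: False, a: False}
  {a: True, m: False, f: False}
  {f: True, a: True, m: False}
  {m: True, f: False, a: False}
  {f: True, m: True, a: False}
  {a: True, m: True, f: False}


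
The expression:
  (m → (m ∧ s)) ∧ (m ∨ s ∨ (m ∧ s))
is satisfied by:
  {s: True}


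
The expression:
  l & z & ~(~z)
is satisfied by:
  {z: True, l: True}


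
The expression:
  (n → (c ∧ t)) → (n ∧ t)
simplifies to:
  n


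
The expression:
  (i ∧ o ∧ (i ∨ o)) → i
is always true.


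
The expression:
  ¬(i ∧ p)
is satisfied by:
  {p: False, i: False}
  {i: True, p: False}
  {p: True, i: False}


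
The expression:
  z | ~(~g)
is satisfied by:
  {z: True, g: True}
  {z: True, g: False}
  {g: True, z: False}


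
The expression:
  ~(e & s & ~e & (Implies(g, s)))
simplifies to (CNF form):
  True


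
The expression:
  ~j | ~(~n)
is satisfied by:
  {n: True, j: False}
  {j: False, n: False}
  {j: True, n: True}


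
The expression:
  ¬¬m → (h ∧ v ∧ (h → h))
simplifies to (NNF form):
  (h ∧ v) ∨ ¬m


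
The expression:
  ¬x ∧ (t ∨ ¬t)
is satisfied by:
  {x: False}


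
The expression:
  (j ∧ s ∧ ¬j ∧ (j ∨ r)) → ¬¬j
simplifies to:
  True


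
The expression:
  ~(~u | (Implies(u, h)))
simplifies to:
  u & ~h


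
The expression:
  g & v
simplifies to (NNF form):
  g & v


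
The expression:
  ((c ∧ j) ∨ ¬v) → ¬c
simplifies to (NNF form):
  (v ∧ ¬j) ∨ ¬c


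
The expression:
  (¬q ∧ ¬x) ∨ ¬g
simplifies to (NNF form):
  (¬q ∧ ¬x) ∨ ¬g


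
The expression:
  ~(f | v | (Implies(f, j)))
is never true.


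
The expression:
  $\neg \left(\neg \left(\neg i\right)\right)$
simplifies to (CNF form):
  $\neg i$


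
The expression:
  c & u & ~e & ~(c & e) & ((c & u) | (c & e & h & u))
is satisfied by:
  {c: True, u: True, e: False}


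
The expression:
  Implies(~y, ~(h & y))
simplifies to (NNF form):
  True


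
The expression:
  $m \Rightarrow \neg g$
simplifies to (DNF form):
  $\neg g \vee \neg m$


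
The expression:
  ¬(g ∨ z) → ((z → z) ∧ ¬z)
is always true.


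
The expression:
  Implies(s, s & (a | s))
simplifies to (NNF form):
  True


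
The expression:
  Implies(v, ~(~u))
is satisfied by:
  {u: True, v: False}
  {v: False, u: False}
  {v: True, u: True}


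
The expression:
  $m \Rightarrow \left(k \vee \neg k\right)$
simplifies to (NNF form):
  $\text{True}$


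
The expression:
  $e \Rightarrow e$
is always true.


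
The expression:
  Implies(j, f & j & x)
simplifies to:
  ~j | (f & x)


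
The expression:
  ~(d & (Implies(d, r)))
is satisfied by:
  {d: False, r: False}
  {r: True, d: False}
  {d: True, r: False}


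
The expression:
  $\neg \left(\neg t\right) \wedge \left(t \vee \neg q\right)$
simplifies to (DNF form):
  $t$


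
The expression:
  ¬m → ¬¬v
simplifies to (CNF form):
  m ∨ v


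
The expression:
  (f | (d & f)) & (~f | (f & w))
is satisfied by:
  {w: True, f: True}


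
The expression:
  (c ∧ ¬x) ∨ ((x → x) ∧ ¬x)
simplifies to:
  ¬x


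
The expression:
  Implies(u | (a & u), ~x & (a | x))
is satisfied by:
  {a: True, u: False, x: False}
  {a: False, u: False, x: False}
  {x: True, a: True, u: False}
  {x: True, a: False, u: False}
  {u: True, a: True, x: False}


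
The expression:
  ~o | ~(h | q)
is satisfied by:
  {q: False, o: False, h: False}
  {h: True, q: False, o: False}
  {q: True, h: False, o: False}
  {h: True, q: True, o: False}
  {o: True, h: False, q: False}


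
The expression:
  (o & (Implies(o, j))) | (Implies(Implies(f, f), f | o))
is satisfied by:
  {o: True, f: True}
  {o: True, f: False}
  {f: True, o: False}


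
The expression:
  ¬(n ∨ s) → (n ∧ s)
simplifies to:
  n ∨ s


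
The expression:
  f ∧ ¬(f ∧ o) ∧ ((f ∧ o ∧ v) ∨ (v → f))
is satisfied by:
  {f: True, o: False}


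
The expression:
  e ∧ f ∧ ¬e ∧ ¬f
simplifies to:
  False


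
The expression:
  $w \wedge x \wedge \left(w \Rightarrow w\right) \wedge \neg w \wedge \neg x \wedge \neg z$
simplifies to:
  $\text{False}$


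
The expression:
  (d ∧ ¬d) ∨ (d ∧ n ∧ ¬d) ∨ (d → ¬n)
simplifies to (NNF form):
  ¬d ∨ ¬n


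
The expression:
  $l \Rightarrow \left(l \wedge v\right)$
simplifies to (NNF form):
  $v \vee \neg l$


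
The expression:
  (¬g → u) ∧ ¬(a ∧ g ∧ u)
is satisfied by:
  {u: True, g: False, a: False}
  {u: True, a: True, g: False}
  {u: True, g: True, a: False}
  {g: True, a: False, u: False}
  {a: True, g: True, u: False}
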